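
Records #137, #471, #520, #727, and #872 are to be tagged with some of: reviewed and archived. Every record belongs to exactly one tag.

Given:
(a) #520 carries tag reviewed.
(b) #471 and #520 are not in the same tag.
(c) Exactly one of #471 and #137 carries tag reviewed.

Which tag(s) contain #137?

From (a): #520 ∈ reviewed.
(b): #471 ∉ reviewed.
(c) (exactly one): #137 ∈ reviewed.
Only one tag left: #471 ∈ archived.

#137: reviewed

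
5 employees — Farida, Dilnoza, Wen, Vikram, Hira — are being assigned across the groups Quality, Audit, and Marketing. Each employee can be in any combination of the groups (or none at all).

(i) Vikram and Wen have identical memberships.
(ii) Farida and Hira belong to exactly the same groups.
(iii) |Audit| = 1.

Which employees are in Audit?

Audit = {Dilnoza}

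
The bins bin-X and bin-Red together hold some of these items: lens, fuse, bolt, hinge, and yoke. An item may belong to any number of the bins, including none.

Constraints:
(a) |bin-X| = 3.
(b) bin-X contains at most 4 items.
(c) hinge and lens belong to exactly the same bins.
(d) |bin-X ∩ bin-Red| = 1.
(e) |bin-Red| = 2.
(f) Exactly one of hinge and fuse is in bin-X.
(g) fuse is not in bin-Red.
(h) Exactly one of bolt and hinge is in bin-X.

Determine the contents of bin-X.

bin-X = {hinge, lens, yoke}

From (g): fuse ∉ bin-Red.
Suppose lens ∉ bin-X: no assignment then satisfies all the clues, so lens ∈ bin-X.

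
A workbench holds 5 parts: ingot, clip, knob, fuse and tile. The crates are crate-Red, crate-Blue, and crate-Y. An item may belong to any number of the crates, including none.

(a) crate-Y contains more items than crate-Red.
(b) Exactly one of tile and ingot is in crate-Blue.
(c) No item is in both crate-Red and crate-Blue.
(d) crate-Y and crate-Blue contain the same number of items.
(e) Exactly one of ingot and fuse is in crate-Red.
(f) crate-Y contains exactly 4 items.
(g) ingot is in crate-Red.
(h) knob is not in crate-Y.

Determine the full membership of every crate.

crate-Red = {ingot}; crate-Blue = {clip, fuse, knob, tile}; crate-Y = {clip, fuse, ingot, tile}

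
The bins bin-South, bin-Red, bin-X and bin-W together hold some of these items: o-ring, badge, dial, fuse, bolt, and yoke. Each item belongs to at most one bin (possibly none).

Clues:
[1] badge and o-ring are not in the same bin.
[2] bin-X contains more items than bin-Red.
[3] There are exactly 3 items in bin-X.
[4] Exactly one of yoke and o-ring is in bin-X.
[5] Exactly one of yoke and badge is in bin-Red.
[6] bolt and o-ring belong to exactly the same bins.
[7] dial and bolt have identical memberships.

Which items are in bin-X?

bin-X = {bolt, dial, o-ring}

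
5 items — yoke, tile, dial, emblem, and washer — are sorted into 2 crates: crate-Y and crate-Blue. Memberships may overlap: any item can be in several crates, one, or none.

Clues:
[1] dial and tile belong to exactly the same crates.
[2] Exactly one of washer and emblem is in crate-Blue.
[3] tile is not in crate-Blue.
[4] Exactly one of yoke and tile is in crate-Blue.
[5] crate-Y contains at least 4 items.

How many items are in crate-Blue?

2

From (3): tile ∉ crate-Blue.
(1): dial matches tile: dial ∉ crate-Blue.
(4) (exactly one): yoke ∈ crate-Blue.
Suppose tile ∉ crate-Y: no assignment then satisfies all the clues, so tile ∈ crate-Y.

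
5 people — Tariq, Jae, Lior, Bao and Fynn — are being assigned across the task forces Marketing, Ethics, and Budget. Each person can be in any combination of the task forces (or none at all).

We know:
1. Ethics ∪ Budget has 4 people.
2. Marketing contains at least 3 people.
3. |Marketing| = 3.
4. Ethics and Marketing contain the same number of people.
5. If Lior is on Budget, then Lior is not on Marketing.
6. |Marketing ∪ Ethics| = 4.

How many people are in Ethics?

3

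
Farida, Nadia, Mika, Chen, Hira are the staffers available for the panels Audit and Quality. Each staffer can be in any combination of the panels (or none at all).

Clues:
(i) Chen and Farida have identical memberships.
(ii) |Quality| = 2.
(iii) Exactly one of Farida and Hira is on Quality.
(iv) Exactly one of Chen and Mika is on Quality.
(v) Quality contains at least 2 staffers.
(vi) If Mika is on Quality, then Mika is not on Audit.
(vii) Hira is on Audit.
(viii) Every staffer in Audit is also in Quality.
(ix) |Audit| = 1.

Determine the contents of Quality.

From (vii): Hira ∈ Audit.
(viii) with Hira ∈ Audit: Hira ∈ Quality.
(ix): Audit already has 1, so the rest are out.
(iii) (exactly one): Farida ∉ Quality.
(i): Chen matches Farida: Chen ∉ Quality.
(iv) (exactly one): Mika ∈ Quality.
(ii): Quality already has 2, so the rest are out.

Quality = {Hira, Mika}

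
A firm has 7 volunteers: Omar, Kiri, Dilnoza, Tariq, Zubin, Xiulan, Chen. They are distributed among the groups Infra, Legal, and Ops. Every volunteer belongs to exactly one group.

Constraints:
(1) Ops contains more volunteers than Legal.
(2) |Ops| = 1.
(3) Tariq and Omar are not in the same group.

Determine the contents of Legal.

Legal = {}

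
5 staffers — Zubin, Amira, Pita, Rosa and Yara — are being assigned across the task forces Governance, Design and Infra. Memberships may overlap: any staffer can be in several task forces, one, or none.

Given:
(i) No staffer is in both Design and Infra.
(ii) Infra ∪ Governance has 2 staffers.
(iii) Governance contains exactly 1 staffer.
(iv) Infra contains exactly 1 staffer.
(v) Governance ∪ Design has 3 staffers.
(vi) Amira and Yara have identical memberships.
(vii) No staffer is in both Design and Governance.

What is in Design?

Design = {Amira, Yara}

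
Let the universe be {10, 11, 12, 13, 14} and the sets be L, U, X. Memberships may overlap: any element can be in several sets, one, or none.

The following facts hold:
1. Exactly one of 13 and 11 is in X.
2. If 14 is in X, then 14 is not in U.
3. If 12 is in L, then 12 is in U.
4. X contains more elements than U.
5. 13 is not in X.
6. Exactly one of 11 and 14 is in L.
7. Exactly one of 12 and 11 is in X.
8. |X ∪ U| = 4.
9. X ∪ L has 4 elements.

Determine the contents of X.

X = {10, 11, 14}

From (5): 13 ∉ X.
(1) (exactly one): 11 ∈ X.
(7) (exactly one): 12 ∉ X.
Suppose 10 ∉ X: no assignment then satisfies all the clues, so 10 ∈ X.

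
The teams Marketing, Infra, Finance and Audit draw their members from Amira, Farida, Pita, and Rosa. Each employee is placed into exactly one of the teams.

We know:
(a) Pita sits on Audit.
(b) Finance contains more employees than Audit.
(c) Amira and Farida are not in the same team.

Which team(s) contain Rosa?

Rosa: Finance

From (a): Pita ∈ Audit.
Suppose Rosa ∈ Marketing: no assignment then satisfies all the clues, so Rosa ∉ Marketing.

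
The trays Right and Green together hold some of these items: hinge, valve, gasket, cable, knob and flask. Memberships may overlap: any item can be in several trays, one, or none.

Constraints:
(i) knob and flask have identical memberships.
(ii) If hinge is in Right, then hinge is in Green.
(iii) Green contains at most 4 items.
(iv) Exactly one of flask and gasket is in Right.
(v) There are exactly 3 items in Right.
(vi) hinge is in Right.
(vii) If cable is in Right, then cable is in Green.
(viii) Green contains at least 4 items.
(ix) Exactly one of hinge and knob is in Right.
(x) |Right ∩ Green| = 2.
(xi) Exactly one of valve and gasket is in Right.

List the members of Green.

Green = {cable, flask, hinge, knob}

From (vi): hinge ∈ Right.
(ii): hinge ∈ Green.
(ix) (exactly one): knob ∉ Right.
(i): flask matches knob: flask ∉ Right.
(iv) (exactly one): gasket ∈ Right.
(xi) (exactly one): valve ∉ Right.
(v): only 3 candidates remain for Right, so all are in.
(vii): cable ∈ Green.
Suppose valve ∈ Green: no assignment then satisfies all the clues, so valve ∉ Green.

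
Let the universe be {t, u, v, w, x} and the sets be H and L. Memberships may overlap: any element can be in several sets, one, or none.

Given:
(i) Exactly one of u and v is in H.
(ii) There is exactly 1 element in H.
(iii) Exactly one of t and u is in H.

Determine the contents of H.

H = {u}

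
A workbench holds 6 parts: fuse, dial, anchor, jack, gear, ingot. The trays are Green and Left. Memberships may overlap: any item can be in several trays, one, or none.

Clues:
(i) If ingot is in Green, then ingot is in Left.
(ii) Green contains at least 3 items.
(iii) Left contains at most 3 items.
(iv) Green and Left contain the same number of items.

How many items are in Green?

3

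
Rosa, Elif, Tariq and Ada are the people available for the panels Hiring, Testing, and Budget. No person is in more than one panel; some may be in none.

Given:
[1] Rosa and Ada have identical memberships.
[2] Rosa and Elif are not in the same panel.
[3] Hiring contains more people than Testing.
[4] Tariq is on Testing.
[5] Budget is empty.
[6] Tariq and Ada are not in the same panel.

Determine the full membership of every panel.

Hiring = {Ada, Rosa}; Testing = {Tariq}; Budget = {}

From (4): Tariq ∈ Testing.
(5): Budget already has 0, so the rest are out.
(6): Ada ∉ Testing.
(1): Rosa matches Ada: Rosa ∉ Testing.
Suppose Rosa ∉ Hiring: no assignment then satisfies all the clues, so Rosa ∈ Hiring.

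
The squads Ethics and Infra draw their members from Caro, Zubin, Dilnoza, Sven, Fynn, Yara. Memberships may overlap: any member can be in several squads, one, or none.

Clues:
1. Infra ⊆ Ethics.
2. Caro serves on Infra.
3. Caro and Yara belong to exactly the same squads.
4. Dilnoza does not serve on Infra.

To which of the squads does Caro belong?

From (2): Caro ∈ Infra.
From (4): Dilnoza ∉ Infra.
(1) with Caro ∈ Infra: Caro ∈ Ethics.
(3): Yara matches Caro: Yara ∈ Ethics.
(3): Yara matches Caro: Yara ∈ Infra.

Caro: Ethics, Infra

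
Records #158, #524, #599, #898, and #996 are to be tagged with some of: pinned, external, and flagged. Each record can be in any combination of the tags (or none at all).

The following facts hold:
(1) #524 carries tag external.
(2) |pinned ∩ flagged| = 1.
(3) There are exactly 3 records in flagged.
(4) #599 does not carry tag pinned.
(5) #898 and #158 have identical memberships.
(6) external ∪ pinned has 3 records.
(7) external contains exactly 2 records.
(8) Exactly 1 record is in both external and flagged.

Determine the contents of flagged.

flagged = {#158, #524, #898}

From (1): #524 ∈ external.
From (4): #599 ∉ pinned.
Suppose #158 ∉ flagged: no assignment then satisfies all the clues, so #158 ∈ flagged.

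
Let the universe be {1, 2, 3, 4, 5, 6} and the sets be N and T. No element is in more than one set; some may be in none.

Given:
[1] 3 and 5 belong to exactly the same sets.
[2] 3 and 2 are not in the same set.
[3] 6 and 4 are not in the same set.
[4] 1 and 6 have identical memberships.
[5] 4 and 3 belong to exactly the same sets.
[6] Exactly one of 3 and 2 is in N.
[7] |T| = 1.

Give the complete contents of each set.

N = {3, 4, 5}; T = {2}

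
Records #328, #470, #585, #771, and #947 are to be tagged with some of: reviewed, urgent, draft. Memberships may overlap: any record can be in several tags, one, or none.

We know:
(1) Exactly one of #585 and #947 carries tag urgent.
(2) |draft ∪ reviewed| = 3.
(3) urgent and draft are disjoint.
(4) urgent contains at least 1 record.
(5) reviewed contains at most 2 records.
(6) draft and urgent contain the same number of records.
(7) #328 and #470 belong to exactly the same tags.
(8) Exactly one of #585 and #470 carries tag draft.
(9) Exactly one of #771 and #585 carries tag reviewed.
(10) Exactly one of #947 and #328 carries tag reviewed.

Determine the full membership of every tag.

reviewed = {#771, #947}; urgent = {#947}; draft = {#585}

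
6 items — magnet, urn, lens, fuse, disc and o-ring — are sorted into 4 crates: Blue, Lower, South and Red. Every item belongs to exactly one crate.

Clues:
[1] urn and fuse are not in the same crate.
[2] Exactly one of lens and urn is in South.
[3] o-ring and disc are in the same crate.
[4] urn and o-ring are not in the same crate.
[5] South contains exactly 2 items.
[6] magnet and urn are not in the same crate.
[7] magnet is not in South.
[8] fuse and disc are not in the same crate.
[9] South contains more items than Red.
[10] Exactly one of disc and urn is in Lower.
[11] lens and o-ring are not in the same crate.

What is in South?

From (7): magnet ∉ South.
Suppose urn ∈ South: no assignment then satisfies all the clues, so urn ∉ South.

South = {fuse, lens}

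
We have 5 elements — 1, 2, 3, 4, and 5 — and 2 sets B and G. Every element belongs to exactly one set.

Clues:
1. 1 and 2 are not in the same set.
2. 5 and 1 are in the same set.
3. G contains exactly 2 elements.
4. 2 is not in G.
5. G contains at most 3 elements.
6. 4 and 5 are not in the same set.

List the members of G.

From (4): 2 ∉ G.
Only one set left: 2 ∈ B.
(1): 1 ∉ B.
(2): 5 matches 1: 5 ∉ B.
Only one set left: 1 ∈ G.
Only one set left: 5 ∈ G.
(3): G already has 2, so the rest are out.
Only one set left: 3 ∈ B.
Only one set left: 4 ∈ B.

G = {1, 5}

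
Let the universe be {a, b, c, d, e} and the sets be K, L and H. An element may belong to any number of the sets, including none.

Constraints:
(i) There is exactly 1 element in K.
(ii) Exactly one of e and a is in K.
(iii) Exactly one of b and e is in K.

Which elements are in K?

K = {e}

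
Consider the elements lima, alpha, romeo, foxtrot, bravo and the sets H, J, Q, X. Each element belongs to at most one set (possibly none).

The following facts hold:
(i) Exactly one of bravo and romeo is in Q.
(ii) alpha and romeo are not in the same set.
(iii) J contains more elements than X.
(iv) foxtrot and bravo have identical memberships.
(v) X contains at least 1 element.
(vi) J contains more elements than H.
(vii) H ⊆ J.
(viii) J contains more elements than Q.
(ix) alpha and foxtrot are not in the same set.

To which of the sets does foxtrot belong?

foxtrot: J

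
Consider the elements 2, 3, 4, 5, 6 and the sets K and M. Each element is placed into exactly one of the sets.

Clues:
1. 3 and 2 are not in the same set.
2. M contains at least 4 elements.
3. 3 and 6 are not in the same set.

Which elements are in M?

M = {2, 4, 5, 6}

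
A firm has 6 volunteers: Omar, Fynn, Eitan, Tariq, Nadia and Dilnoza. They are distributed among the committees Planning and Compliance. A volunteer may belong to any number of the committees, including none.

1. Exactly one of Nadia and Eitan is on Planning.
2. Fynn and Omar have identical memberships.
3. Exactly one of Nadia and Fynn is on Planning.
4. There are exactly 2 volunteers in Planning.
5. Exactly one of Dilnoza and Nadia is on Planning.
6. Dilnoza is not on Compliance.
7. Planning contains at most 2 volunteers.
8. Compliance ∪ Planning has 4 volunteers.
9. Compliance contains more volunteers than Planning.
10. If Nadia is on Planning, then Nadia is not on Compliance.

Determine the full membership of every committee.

Planning = {Nadia, Tariq}; Compliance = {Fynn, Omar, Tariq}

From (6): Dilnoza ∉ Compliance.
Suppose Omar ∈ Planning: no assignment then satisfies all the clues, so Omar ∉ Planning.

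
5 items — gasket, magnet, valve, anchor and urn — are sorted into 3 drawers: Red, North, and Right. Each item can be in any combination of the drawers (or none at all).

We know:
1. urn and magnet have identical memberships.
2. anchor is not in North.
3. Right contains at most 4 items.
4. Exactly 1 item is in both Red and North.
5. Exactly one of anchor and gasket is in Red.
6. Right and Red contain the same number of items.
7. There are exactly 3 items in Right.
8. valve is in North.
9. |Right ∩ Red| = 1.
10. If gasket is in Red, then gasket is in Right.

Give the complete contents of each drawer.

Red = {gasket, magnet, urn}; North = {gasket, valve}; Right = {anchor, gasket, valve}

From (2): anchor ∉ North.
From (8): valve ∈ North.
Suppose gasket ∉ Red: no assignment then satisfies all the clues, so gasket ∈ Red.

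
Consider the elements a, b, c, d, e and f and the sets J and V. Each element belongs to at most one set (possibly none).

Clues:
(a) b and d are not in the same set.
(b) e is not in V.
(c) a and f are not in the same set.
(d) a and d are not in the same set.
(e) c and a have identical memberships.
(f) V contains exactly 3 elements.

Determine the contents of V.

V = {a, b, c}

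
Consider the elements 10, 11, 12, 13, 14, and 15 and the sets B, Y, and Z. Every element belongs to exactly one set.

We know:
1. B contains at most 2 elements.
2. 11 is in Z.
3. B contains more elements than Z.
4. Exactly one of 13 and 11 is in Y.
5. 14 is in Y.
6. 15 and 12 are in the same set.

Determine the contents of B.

B = {12, 15}

From (2): 11 ∈ Z.
From (5): 14 ∈ Y.
(4) (exactly one): 13 ∈ Y.
Suppose 10 ∈ B: no assignment then satisfies all the clues, so 10 ∉ B.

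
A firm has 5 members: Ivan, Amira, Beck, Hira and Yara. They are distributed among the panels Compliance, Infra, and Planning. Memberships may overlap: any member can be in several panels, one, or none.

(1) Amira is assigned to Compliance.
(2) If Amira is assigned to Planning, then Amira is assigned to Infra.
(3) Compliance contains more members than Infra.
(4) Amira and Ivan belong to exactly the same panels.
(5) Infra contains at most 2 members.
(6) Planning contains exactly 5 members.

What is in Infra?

Infra = {Amira, Ivan}

From (1): Amira ∈ Compliance.
(4): Ivan matches Amira: Ivan ∈ Compliance.
(6): only 5 candidates remain for Planning, so all are in.
(2): Amira ∈ Infra.
(4): Ivan matches Amira: Ivan ∈ Infra.
(5): Infra already has 2, so the rest are out.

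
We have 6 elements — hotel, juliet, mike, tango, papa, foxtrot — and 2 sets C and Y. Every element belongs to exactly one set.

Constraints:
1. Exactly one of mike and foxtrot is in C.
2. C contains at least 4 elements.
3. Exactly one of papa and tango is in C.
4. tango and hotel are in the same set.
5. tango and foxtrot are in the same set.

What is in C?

C = {foxtrot, hotel, juliet, tango}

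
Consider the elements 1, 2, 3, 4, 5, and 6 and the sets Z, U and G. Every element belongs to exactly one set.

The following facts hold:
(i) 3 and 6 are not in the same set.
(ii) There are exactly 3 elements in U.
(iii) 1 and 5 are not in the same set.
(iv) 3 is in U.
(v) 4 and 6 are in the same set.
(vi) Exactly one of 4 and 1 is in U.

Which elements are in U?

U = {1, 2, 3}

From (iv): 3 ∈ U.
(i): 6 ∉ U.
(v): 4 matches 6: 4 ∉ U.
(vi) (exactly one): 1 ∈ U.
(iii): 5 ∉ U.
(ii): only 3 candidates remain for U, so all are in.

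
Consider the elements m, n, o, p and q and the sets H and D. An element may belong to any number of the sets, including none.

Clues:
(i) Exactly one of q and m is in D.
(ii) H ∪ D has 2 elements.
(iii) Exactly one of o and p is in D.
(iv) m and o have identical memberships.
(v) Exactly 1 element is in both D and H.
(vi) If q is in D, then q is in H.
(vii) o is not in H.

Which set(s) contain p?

p: D

From (vii): o ∉ H.
(iv): m matches o: m ∉ H.
Suppose p ∈ H: no assignment then satisfies all the clues, so p ∉ H.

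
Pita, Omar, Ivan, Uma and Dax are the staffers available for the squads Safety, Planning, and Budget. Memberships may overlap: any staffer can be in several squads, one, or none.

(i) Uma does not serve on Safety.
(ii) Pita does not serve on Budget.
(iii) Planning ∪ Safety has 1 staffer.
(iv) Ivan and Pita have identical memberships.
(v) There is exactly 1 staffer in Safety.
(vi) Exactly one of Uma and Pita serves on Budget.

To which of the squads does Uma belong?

Uma: Budget

From (i): Uma ∉ Safety.
From (ii): Pita ∉ Budget.
(iv): Ivan matches Pita: Ivan ∉ Budget.
(vi) (exactly one): Uma ∈ Budget.
Suppose Uma ∈ Planning: no assignment then satisfies all the clues, so Uma ∉ Planning.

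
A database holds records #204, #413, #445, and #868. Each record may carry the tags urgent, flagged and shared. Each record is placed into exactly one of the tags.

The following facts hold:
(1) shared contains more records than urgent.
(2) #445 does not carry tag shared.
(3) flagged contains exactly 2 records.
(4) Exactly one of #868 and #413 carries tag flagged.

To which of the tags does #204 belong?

#204: shared

From (2): #445 ∉ shared.
Suppose #204 ∈ urgent: no assignment then satisfies all the clues, so #204 ∉ urgent.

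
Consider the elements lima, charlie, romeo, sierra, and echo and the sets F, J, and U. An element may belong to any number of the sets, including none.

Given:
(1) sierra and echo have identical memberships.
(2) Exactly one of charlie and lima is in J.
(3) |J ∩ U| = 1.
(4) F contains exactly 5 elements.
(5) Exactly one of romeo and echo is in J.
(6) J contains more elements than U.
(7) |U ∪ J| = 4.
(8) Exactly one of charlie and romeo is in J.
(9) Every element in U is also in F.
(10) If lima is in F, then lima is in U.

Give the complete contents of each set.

F = {charlie, echo, lima, romeo, sierra}; J = {charlie, echo, sierra}; U = {charlie, lima}

(4): only 5 candidates remain for F, so all are in.
(10): lima ∈ U.
Suppose lima ∈ J: no assignment then satisfies all the clues, so lima ∉ J.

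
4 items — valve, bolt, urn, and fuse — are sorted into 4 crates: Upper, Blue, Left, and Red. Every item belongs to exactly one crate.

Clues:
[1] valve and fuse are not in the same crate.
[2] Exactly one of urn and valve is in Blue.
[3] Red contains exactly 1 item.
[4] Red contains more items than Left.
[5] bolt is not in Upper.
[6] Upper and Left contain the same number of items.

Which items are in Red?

Red = {valve}

From (5): bolt ∉ Upper.
Suppose valve ∉ Red: no assignment then satisfies all the clues, so valve ∈ Red.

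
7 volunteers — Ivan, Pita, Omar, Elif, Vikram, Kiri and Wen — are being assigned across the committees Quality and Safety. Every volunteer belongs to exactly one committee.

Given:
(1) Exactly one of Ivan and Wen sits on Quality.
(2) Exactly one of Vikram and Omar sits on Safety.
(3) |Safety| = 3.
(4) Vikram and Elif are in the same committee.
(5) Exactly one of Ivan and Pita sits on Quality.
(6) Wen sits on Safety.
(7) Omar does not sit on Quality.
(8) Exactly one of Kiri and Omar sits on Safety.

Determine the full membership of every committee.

From (6): Wen ∈ Safety.
From (7): Omar ∉ Quality.
(1) (exactly one): Ivan ∈ Quality.
(5) (exactly one): Pita ∉ Quality.
Only one committee left: Pita ∈ Safety.
Only one committee left: Omar ∈ Safety.
(2) (exactly one): Vikram ∉ Safety.
(3): Safety already has 3, so the rest are out.
Only one committee left: Elif ∈ Quality.
Only one committee left: Vikram ∈ Quality.
Only one committee left: Kiri ∈ Quality.

Quality = {Elif, Ivan, Kiri, Vikram}; Safety = {Omar, Pita, Wen}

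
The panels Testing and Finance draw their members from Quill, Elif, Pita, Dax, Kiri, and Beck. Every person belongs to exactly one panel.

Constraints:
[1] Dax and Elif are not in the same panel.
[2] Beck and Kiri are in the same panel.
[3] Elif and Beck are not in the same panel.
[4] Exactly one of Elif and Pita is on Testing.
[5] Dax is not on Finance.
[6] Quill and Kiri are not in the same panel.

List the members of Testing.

From (5): Dax ∉ Finance.
Only one panel left: Dax ∈ Testing.
(1): Elif ∉ Testing.
(4) (exactly one): Pita ∈ Testing.
Only one panel left: Elif ∈ Finance.
(3): Beck ∉ Finance.
Only one panel left: Beck ∈ Testing.
(2): Kiri matches Beck: Kiri ∈ Testing.
(6): Quill ∉ Testing.
Only one panel left: Quill ∈ Finance.

Testing = {Beck, Dax, Kiri, Pita}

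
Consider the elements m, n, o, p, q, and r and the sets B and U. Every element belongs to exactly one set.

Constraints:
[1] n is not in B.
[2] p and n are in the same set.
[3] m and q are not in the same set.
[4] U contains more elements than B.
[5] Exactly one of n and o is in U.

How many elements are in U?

4

From (1): n ∉ B.
(2): p matches n: p ∉ B.
Only one set left: n ∈ U.
Only one set left: p ∈ U.
(5) (exactly one): o ∉ U.
Only one set left: o ∈ B.
Suppose r ∈ B: no assignment then satisfies all the clues, so r ∉ B.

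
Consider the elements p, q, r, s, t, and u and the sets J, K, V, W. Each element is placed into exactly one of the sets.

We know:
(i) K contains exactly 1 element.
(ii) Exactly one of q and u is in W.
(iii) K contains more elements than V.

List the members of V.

V = {}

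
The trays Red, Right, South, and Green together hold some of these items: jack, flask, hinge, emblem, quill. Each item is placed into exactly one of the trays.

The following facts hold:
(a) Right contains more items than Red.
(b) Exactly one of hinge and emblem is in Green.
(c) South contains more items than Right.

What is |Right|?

1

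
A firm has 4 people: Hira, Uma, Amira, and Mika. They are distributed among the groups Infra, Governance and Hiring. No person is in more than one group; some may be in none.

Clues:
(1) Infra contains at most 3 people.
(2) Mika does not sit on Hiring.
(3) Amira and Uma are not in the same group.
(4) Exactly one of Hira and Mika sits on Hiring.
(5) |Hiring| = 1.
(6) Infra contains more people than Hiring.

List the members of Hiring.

Hiring = {Hira}

From (2): Mika ∉ Hiring.
(4) (exactly one): Hira ∈ Hiring.
(5): Hiring already has 1, so the rest are out.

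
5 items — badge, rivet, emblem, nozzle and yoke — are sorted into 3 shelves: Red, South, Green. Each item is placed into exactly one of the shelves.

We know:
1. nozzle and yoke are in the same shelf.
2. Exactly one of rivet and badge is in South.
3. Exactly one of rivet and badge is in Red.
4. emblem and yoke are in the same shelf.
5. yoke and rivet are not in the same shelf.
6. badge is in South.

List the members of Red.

Red = {rivet}

From (6): badge ∈ South.
(2) (exactly one): rivet ∉ South.
(3) (exactly one): rivet ∈ Red.
(5): yoke ∉ Red.
(1): nozzle matches yoke: nozzle ∉ Red.
(4): emblem matches yoke: emblem ∉ Red.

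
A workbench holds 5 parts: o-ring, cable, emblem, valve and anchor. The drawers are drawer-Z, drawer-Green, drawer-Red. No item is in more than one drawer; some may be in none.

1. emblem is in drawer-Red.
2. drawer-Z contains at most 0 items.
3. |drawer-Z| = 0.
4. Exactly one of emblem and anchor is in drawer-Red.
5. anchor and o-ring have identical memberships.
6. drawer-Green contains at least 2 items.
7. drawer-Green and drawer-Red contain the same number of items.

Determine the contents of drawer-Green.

drawer-Green = {anchor, o-ring}

From (1): emblem ∈ drawer-Red.
(2): drawer-Z already has 0, so the rest are out.
(4) (exactly one): anchor ∉ drawer-Red.
(5): o-ring matches anchor: o-ring ∉ drawer-Red.
Suppose o-ring ∉ drawer-Green: no assignment then satisfies all the clues, so o-ring ∈ drawer-Green.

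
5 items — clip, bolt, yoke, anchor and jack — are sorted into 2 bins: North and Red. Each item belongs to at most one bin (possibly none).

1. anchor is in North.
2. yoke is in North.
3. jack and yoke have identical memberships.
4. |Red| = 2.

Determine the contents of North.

North = {anchor, jack, yoke}

From (1): anchor ∈ North.
From (2): yoke ∈ North.
(3): jack matches yoke: jack ∈ North.
(4): only 2 candidates remain for Red, so all are in.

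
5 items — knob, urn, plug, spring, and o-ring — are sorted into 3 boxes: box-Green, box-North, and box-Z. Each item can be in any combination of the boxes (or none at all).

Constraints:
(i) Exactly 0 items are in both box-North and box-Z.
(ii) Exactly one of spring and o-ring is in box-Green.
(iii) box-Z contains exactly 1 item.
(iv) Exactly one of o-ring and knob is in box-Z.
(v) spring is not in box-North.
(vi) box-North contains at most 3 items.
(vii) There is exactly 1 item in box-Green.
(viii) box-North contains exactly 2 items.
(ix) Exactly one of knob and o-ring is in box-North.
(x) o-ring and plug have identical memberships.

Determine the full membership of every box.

box-Green = {spring}; box-North = {o-ring, plug}; box-Z = {knob}

From (v): spring ∉ box-North.
Suppose knob ∈ box-Green: no assignment then satisfies all the clues, so knob ∉ box-Green.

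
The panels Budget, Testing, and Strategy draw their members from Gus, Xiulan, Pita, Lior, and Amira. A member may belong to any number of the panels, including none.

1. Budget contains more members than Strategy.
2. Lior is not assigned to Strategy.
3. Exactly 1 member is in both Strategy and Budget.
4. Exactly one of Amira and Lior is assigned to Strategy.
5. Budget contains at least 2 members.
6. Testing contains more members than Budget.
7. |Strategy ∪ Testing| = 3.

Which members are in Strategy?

Strategy = {Amira}

From (2): Lior ∉ Strategy.
(4) (exactly one): Amira ∈ Strategy.
Suppose Gus ∈ Strategy: no assignment then satisfies all the clues, so Gus ∉ Strategy.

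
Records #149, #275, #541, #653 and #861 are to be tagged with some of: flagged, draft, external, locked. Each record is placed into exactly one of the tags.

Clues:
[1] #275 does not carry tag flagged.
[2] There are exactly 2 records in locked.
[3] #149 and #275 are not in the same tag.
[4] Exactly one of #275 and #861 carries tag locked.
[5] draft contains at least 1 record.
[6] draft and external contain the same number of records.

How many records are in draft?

1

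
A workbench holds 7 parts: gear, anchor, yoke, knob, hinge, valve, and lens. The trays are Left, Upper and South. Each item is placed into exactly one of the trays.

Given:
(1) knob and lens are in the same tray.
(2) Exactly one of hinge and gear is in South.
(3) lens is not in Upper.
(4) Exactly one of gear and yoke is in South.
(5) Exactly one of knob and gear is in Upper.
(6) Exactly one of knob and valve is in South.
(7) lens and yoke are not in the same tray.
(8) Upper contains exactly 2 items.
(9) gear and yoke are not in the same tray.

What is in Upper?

Upper = {anchor, gear}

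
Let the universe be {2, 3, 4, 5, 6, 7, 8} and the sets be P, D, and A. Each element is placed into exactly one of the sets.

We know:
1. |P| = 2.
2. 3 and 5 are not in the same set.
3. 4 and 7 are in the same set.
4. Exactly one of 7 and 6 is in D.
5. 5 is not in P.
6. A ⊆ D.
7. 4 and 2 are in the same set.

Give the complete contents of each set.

P = {3, 6}; D = {2, 4, 5, 7, 8}; A = {}

From (5): 5 ∉ P.
Suppose 2 ∈ P: no assignment then satisfies all the clues, so 2 ∉ P.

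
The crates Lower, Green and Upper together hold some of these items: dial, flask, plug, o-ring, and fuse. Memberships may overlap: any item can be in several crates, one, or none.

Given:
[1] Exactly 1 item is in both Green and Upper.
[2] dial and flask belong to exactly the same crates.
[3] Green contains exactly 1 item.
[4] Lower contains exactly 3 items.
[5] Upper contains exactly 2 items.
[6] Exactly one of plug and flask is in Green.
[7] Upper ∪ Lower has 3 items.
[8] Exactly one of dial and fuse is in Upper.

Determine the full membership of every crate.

Lower = {fuse, o-ring, plug}; Green = {plug}; Upper = {fuse, plug}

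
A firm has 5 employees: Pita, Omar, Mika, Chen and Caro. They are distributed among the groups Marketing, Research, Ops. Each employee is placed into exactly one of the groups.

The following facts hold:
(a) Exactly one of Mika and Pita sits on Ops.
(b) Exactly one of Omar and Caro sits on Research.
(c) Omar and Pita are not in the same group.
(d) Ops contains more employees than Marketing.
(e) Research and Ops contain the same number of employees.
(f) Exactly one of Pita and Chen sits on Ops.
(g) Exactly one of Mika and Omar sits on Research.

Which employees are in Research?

Research = {Chen, Omar}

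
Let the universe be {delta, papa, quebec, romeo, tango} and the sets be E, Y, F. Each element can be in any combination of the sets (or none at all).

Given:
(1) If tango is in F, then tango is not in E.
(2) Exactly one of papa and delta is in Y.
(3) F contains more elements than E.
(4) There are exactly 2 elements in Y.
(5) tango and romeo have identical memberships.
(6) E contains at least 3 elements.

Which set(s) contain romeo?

romeo: F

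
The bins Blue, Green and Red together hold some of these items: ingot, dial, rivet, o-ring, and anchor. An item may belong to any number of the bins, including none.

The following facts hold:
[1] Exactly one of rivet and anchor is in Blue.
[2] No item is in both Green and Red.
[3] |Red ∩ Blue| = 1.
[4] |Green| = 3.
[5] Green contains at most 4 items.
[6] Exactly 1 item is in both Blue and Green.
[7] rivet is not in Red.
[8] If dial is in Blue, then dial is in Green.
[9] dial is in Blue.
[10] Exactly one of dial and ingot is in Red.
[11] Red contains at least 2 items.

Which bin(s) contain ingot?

From (7): rivet ∉ Red.
From (9): dial ∈ Blue.
(8): dial ∈ Green.
(2) (disjoint): dial ∉ Red.
(10) (exactly one): ingot ∈ Red.
(2) (disjoint): ingot ∉ Green.
Suppose ingot ∈ Blue: no assignment then satisfies all the clues, so ingot ∉ Blue.

ingot: Red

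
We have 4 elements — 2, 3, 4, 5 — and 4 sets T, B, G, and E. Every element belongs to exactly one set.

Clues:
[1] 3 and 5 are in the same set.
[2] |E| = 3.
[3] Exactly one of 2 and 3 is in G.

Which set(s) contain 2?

2: G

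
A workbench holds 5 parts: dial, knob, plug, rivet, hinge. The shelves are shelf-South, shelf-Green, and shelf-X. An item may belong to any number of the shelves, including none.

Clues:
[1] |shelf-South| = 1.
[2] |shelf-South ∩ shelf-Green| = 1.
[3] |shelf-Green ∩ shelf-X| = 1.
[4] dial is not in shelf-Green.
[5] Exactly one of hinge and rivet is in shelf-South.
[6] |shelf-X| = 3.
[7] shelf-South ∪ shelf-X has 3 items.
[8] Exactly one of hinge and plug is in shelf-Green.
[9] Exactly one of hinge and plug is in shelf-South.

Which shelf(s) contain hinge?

hinge: shelf-Green, shelf-South, shelf-X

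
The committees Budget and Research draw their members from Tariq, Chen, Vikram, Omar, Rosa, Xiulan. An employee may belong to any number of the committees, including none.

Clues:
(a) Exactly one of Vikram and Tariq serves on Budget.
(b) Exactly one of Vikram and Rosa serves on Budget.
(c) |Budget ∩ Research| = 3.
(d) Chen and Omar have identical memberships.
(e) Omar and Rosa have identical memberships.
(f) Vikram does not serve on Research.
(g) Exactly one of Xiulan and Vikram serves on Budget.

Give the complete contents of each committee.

Budget = {Chen, Omar, Rosa, Tariq, Xiulan}; Research = {Chen, Omar, Rosa}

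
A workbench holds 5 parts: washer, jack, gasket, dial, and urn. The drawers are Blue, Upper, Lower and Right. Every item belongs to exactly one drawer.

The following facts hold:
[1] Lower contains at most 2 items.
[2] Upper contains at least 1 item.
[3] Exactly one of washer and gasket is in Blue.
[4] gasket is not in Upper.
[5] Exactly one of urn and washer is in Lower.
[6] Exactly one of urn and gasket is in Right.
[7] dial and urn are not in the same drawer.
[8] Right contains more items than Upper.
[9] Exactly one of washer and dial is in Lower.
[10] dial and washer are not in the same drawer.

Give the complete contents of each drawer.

Blue = {gasket}; Upper = {dial}; Lower = {washer}; Right = {jack, urn}

From (4): gasket ∉ Upper.
Suppose washer ∈ Blue: no assignment then satisfies all the clues, so washer ∉ Blue.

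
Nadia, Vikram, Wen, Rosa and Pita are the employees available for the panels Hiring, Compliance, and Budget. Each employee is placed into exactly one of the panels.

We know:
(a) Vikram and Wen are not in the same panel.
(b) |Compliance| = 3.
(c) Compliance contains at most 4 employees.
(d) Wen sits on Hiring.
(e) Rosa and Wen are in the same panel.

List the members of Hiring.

From (d): Wen ∈ Hiring.
(a): Vikram ∉ Hiring.
(e): Rosa matches Wen: Rosa ∈ Hiring.
(b): only 3 candidates remain for Compliance, so all are in.

Hiring = {Rosa, Wen}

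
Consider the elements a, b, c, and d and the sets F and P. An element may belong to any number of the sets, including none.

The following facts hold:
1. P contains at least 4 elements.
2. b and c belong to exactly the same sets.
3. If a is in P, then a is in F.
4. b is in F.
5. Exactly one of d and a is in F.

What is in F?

F = {a, b, c}

From (4): b ∈ F.
(1): only 4 candidates remain for P, so all are in.
(2): c matches b: c ∈ F.
(3): a ∈ F.
(5) (exactly one): d ∉ F.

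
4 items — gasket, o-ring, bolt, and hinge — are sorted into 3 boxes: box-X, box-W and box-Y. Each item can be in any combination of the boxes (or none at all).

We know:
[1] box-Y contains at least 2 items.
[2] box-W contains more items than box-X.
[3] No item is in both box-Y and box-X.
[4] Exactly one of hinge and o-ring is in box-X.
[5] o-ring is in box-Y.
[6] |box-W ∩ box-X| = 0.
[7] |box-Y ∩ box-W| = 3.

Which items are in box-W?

box-W = {bolt, gasket, o-ring}

From (5): o-ring ∈ box-Y.
(3) (disjoint): o-ring ∉ box-X.
(4) (exactly one): hinge ∈ box-X.
(3) (disjoint): hinge ∉ box-Y.
Suppose gasket ∉ box-W: no assignment then satisfies all the clues, so gasket ∈ box-W.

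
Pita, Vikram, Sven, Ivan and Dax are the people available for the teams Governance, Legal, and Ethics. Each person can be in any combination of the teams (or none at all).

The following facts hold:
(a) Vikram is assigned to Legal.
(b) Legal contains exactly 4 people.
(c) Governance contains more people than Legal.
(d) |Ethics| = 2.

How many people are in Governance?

5

From (a): Vikram ∈ Legal.
Suppose Pita ∉ Governance: no assignment then satisfies all the clues, so Pita ∈ Governance.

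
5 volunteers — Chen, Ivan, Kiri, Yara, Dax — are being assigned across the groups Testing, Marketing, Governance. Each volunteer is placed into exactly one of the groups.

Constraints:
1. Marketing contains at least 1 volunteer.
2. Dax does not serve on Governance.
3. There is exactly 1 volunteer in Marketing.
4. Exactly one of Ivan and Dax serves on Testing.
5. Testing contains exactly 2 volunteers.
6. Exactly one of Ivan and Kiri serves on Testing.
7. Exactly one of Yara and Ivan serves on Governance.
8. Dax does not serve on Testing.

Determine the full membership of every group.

From (2): Dax ∉ Governance.
From (8): Dax ∉ Testing.
(4) (exactly one): Ivan ∈ Testing.
(6) (exactly one): Kiri ∉ Testing.
(7) (exactly one): Yara ∈ Governance.
Only one group left: Dax ∈ Marketing.
(3): Marketing already has 1, so the rest are out.
(5): only 2 candidates remain for Testing, so all are in.
Only one group left: Kiri ∈ Governance.

Testing = {Chen, Ivan}; Marketing = {Dax}; Governance = {Kiri, Yara}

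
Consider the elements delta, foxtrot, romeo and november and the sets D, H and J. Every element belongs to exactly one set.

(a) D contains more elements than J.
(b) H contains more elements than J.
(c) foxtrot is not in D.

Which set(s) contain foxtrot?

foxtrot: H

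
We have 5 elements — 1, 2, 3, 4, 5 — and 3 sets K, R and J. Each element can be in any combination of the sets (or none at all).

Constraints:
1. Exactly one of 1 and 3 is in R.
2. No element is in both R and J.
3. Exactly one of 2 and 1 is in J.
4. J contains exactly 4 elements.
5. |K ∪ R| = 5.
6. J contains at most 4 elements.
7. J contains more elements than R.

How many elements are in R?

1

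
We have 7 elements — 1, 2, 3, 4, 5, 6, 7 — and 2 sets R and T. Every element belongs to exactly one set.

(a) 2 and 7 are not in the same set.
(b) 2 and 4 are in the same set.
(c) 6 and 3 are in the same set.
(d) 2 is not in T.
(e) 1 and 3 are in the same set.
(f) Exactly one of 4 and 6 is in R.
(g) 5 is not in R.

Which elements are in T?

From (d): 2 ∉ T.
From (g): 5 ∉ R.
(b): 4 matches 2: 4 ∉ T.
Only one set left: 2 ∈ R.
Only one set left: 4 ∈ R.
Only one set left: 5 ∈ T.
(a): 7 ∉ R.
(f) (exactly one): 6 ∉ R.
Only one set left: 6 ∈ T.
Only one set left: 7 ∈ T.
(c): 3 matches 6: 3 ∉ R.
(e): 1 matches 3: 1 ∈ T.

T = {1, 3, 5, 6, 7}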